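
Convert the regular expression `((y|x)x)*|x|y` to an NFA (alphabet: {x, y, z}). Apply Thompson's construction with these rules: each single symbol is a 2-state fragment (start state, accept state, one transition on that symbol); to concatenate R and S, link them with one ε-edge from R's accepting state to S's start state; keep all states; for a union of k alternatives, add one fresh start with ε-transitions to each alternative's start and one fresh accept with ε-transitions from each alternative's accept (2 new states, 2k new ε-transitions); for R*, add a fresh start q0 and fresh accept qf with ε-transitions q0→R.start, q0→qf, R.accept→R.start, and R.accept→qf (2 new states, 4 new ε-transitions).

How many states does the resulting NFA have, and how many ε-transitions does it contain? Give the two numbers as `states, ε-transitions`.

16, 15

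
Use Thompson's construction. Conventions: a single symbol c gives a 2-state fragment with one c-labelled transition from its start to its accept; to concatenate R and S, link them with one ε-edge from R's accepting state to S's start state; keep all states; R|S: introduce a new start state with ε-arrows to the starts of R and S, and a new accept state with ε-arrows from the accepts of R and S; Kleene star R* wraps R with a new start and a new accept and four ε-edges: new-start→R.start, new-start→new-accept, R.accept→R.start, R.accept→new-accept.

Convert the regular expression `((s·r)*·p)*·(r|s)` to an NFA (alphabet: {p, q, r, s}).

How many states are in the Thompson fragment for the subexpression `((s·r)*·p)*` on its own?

10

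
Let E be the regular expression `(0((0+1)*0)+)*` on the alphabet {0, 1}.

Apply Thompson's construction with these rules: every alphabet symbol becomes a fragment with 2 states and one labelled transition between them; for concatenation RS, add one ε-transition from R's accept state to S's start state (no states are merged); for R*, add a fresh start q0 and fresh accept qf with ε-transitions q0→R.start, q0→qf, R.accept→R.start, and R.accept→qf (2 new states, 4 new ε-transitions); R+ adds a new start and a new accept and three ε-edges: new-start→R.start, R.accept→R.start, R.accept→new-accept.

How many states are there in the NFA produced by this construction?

Building bottom-up:
Each of the 4 symbol leaves contributes a 2-state fragment.
  0+ — 4 states
  0+1 — 6 states
  (0+1)* — 8 states
  (0+1)*0 — 10 states
  ((0+1)*0)+ — 12 states
  0((0+1)*0)+ — 14 states
  (0((0+1)*0)+)* — 16 states

16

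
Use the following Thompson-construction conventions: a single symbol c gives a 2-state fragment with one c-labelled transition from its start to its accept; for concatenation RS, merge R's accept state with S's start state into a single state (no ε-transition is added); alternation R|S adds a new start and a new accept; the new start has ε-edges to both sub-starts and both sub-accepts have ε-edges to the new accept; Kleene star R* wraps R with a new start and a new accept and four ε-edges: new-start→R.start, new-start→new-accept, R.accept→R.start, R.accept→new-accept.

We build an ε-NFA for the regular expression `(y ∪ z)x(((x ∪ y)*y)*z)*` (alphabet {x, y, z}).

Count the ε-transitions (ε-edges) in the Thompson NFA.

Per subexpression:
Each of the 7 symbol leaves contributes 0 ε-transitions.
  y ∪ z — 4 ε-transitions
  x ∪ y — 4 ε-transitions
  (x ∪ y)* — 8 ε-transitions
  (x ∪ y)*y — 8 ε-transitions
  ((x ∪ y)*y)* — 12 ε-transitions
  ((x ∪ y)*y)*z — 12 ε-transitions
  (((x ∪ y)*y)*z)* — 16 ε-transitions
  (y ∪ z)x(((x ∪ y)*y)*z)* — 20 ε-transitions

20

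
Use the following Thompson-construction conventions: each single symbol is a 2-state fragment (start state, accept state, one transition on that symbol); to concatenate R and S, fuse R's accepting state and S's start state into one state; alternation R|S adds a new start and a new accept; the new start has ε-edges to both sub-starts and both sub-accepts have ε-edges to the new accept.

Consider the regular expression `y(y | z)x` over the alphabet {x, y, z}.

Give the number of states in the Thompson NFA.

8

Recursing over subexpressions:
Each of the 4 symbol leaves contributes a 2-state fragment.
  y | z — 6 states
  y(y | z)x — 8 states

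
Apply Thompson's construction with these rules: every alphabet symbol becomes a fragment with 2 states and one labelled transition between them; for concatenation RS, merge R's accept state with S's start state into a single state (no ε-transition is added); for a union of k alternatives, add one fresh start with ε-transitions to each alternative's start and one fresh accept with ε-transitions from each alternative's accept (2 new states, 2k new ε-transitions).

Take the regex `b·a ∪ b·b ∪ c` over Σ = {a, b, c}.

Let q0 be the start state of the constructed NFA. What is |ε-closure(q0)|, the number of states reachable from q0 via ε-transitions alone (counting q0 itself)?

Let C(F) = |ε-closure(F.start)| within fragment F, and note whether F accepts ε. Symbol fragments have C = 1 and do not accept ε. Then:
  b·a : same as the first factor's closure: |closure| = 1
  b·b : |closure| equals the left operand's closure size = 1 (its accept is not ε-reachable, so the closure stops there)
  b·a ∪ b·b ∪ c : new start ε-reaches every alternative's start; none of them accept ε, so the new accept is not reached: |closure| = 1 + 1 + 1 + 1 = 4

4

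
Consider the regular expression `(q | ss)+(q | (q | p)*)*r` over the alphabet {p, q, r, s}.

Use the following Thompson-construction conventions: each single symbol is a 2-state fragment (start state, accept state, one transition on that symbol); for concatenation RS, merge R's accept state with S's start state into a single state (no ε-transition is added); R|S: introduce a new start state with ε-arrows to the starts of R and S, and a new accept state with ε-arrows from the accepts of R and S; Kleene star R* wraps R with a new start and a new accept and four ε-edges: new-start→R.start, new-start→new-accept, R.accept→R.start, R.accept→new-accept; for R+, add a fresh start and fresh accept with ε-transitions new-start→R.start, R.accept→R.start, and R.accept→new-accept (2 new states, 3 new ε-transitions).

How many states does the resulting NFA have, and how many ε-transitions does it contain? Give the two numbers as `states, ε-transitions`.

23, 23

Building bottom-up:
Each of the 7 symbol leaves contributes 2 states and 0 ε-transitions.
  ss → 3 states, 0 ε-transitions
  q | ss → 7 states, 4 ε-transitions
  (q | ss)+ → 9 states, 7 ε-transitions
  q | p → 6 states, 4 ε-transitions
  (q | p)* → 8 states, 8 ε-transitions
  q | (q | p)* → 12 states, 12 ε-transitions
  (q | (q | p)*)* → 14 states, 16 ε-transitions
  (q | ss)+(q | (q | p)*)*r → 23 states, 23 ε-transitions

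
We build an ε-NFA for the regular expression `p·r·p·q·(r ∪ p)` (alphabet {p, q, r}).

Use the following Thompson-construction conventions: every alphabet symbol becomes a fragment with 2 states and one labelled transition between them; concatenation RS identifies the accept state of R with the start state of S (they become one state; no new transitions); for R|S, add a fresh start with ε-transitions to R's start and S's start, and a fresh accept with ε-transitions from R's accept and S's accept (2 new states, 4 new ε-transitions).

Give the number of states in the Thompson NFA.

10

Per subexpression:
Each of the 6 symbol leaves contributes a 2-state fragment.
  r ∪ p : 6 states
  p·r·p·q·(r ∪ p) : 10 states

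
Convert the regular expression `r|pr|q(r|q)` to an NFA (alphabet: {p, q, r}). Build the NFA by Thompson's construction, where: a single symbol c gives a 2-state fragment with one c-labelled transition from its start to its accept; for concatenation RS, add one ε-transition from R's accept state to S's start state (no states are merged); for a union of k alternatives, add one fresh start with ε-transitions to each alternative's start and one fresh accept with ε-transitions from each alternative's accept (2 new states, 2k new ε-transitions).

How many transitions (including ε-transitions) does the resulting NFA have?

Bottom-up over the parse tree:
Each of the 6 symbol leaves contributes 1 transition (1 symbol, 0 ε).
  pr : 3 transitions (2 symbol, 1 ε)
  r|q : 6 transitions (2 symbol, 4 ε)
  q(r|q) : 8 transitions (3 symbol, 5 ε)
  r|pr|q(r|q) : 18 transitions (6 symbol, 12 ε)

18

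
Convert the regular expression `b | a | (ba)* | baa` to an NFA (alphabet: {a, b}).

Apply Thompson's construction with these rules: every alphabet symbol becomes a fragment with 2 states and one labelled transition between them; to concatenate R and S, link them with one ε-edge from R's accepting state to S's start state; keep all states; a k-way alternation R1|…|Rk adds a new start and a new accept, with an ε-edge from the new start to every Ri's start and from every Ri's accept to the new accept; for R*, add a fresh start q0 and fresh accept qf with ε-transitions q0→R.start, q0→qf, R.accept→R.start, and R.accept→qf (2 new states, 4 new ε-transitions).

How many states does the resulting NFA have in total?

18

Building bottom-up:
Each of the 7 symbol leaves contributes a 2-state fragment.
  ba = 4 states
  (ba)* = 6 states
  baa = 6 states
  b | a | (ba)* | baa = 18 states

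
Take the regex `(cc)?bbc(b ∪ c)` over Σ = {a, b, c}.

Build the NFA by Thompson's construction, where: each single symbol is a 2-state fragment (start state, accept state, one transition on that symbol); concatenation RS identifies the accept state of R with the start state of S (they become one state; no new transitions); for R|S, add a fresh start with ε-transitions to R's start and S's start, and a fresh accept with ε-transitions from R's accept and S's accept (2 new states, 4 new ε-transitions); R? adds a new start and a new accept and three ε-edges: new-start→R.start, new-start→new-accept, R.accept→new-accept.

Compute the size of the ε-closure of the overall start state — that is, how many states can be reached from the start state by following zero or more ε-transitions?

3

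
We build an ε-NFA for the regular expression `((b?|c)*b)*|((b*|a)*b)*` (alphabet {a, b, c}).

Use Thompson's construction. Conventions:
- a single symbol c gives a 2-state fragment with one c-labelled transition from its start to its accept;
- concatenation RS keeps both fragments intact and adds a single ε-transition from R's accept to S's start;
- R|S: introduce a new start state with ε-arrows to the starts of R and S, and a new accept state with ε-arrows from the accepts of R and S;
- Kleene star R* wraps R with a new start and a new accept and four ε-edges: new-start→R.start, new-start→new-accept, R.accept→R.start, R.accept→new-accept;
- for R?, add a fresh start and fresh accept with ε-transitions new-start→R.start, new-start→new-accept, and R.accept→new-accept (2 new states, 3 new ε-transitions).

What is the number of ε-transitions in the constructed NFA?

Per subexpression:
Each of the 6 symbol leaves contributes 0 ε-transitions.
  b? — 3 ε-transitions
  b?|c — 7 ε-transitions
  (b?|c)* — 11 ε-transitions
  (b?|c)*b — 12 ε-transitions
  ((b?|c)*b)* — 16 ε-transitions
  b* — 4 ε-transitions
  b*|a — 8 ε-transitions
  (b*|a)* — 12 ε-transitions
  (b*|a)*b — 13 ε-transitions
  ((b*|a)*b)* — 17 ε-transitions
  ((b?|c)*b)*|((b*|a)*b)* — 37 ε-transitions

37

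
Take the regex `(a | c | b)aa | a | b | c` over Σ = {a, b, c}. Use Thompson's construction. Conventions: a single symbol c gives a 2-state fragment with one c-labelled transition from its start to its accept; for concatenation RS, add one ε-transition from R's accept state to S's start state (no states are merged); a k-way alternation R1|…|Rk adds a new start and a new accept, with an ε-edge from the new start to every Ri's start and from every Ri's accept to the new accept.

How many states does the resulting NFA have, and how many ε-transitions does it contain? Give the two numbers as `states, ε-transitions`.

20, 16

By structural recursion:
Each of the 8 symbol leaves contributes 2 states and 0 ε-transitions.
  a | c | b → 8 states, 6 ε-transitions
  (a | c | b)aa → 12 states, 8 ε-transitions
  (a | c | b)aa | a | b | c → 20 states, 16 ε-transitions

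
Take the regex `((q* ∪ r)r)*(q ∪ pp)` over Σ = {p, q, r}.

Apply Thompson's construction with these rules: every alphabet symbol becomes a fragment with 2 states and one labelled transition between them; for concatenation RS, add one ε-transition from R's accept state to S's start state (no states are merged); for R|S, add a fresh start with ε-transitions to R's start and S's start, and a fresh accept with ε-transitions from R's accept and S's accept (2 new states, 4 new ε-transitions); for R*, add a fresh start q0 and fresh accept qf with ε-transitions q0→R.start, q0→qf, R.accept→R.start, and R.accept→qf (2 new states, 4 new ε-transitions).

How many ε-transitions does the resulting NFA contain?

19

Per subexpression:
Each of the 6 symbol leaves contributes 0 ε-transitions.
  q* — 4 ε-transitions
  q* ∪ r — 8 ε-transitions
  (q* ∪ r)r — 9 ε-transitions
  ((q* ∪ r)r)* — 13 ε-transitions
  pp — 1 ε-transition
  q ∪ pp — 5 ε-transitions
  ((q* ∪ r)r)*(q ∪ pp) — 19 ε-transitions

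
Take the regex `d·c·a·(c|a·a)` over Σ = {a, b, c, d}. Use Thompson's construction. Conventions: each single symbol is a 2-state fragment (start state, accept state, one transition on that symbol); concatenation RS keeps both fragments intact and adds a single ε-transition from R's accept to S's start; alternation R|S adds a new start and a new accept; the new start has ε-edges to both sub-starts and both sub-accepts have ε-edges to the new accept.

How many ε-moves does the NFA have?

8

By structural recursion:
Each of the 6 symbol leaves contributes 0 ε-transitions.
  a·a : 1 ε-transition
  c|a·a : 5 ε-transitions
  d·c·a·(c|a·a) : 8 ε-transitions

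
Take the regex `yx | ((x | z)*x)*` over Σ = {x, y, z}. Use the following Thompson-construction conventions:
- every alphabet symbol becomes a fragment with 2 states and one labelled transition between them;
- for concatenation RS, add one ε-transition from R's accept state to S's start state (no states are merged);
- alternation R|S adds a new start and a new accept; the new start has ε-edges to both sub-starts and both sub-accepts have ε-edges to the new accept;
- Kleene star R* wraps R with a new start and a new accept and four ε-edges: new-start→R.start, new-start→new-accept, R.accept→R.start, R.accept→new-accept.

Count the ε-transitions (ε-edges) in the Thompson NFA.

By structural recursion:
Each of the 5 symbol leaves contributes 0 ε-transitions.
  yx → 1 ε-transition
  x | z → 4 ε-transitions
  (x | z)* → 8 ε-transitions
  (x | z)*x → 9 ε-transitions
  ((x | z)*x)* → 13 ε-transitions
  yx | ((x | z)*x)* → 18 ε-transitions

18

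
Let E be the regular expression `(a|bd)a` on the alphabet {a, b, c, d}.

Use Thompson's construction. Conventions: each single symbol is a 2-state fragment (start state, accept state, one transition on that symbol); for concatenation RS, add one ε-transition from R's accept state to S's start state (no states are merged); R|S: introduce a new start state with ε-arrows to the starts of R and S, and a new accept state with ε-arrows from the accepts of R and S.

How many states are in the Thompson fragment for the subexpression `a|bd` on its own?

8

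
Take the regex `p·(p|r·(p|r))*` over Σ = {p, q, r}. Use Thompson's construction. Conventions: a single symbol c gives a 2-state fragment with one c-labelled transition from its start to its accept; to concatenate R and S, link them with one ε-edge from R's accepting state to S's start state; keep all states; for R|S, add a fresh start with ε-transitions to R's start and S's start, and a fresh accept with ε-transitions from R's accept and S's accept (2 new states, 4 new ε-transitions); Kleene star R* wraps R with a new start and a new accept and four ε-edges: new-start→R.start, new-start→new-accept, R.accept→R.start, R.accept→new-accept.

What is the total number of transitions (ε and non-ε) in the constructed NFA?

19

By structural recursion:
Each of the 5 symbol leaves contributes 1 transition (1 symbol, 0 ε).
  p|r → 6 transitions (2 symbol, 4 ε)
  r·(p|r) → 8 transitions (3 symbol, 5 ε)
  p|r·(p|r) → 13 transitions (4 symbol, 9 ε)
  (p|r·(p|r))* → 17 transitions (4 symbol, 13 ε)
  p·(p|r·(p|r))* → 19 transitions (5 symbol, 14 ε)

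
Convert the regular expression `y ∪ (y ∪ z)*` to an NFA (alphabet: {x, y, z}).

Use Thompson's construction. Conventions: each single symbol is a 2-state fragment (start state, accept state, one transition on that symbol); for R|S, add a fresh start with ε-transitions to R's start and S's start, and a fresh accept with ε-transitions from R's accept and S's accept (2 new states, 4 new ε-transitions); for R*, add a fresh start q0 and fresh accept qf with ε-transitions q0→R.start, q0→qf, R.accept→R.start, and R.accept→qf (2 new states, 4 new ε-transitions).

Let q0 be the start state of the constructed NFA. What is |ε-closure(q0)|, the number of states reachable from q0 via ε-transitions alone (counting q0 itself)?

Let C(F) = |ε-closure(F.start)| within fragment F, and note whether F accepts ε. Symbol fragments have C = 1 and do not accept ε. Then:
  y ∪ z — new start ε-reaches every alternative's start; none of them accept ε, so the new accept is not reached: C = 1 + 1 + 1 = 3
  (y ∪ z)* — new start has ε-edges to the inner start and to the new accept, so C = 2 + 3 = 5
  y ∪ (y ∪ z)* — C = 1 (new start) + (1 + 5) + 1 (new accept, since some branch ε-reaches its own accept) = 8

8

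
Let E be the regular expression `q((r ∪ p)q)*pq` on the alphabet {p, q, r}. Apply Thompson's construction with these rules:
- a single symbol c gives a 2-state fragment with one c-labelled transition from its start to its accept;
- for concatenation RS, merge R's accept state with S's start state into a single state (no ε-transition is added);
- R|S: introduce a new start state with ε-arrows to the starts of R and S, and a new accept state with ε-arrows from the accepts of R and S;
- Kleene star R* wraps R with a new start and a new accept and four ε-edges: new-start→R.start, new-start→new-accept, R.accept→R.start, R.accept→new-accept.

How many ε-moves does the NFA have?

8

Building bottom-up:
Each of the 6 symbol leaves contributes 0 ε-transitions.
  r ∪ p → 4 ε-transitions
  (r ∪ p)q → 4 ε-transitions
  ((r ∪ p)q)* → 8 ε-transitions
  q((r ∪ p)q)*pq → 8 ε-transitions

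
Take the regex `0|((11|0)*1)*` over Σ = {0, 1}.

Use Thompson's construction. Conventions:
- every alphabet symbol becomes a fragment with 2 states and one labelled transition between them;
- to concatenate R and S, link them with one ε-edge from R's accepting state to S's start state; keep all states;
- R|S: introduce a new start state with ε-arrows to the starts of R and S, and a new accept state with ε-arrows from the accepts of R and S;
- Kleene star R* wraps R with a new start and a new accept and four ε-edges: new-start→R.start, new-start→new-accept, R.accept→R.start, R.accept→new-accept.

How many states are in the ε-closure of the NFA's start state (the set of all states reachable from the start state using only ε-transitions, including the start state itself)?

Work bottom-up. For each fragment F, track |ε-closure(F.start)| and whether F's accept lies in that closure (i.e. whether F accepts ε). A single-symbol fragment has closure size 1 and does not accept ε.
  11 → same as the first factor's closure: |ε-closure| = 1
  11|0 → |ε-closure| = 1 + 1 + 1 = 3 (the new accept is not ε-reachable since no branch accepts ε)
  (11|0)* → the star's fresh start ε-reaches both the body's start and the fresh accept: |ε-closure| = 2 + 3 = 5
  (11|0)*1 → the left operand accepts ε, so the closure extends into the next operand (via the concat ε-link); |ε-closure| = 5 + 1 = 6
  ((11|0)*1)* → new start has ε-edges to the inner start and to the new accept, so |ε-closure| = 2 + 6 = 8
  0|((11|0)*1)* → new start ε-reaches every alternative's start; at least one alternative accepts ε, so the union's new accept is reached too: |ε-closure| = 1 + 1 + 8 + 1 = 11

11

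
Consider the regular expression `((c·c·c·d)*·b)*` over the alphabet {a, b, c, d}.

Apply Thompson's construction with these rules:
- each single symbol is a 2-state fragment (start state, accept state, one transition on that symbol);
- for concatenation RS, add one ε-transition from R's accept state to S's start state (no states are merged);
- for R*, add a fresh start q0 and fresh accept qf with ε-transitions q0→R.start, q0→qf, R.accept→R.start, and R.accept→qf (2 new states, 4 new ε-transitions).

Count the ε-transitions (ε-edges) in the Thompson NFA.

12

Building bottom-up:
Each of the 5 symbol leaves contributes 0 ε-transitions.
  c·c·c·d = 3 ε-transitions
  (c·c·c·d)* = 7 ε-transitions
  (c·c·c·d)*·b = 8 ε-transitions
  ((c·c·c·d)*·b)* = 12 ε-transitions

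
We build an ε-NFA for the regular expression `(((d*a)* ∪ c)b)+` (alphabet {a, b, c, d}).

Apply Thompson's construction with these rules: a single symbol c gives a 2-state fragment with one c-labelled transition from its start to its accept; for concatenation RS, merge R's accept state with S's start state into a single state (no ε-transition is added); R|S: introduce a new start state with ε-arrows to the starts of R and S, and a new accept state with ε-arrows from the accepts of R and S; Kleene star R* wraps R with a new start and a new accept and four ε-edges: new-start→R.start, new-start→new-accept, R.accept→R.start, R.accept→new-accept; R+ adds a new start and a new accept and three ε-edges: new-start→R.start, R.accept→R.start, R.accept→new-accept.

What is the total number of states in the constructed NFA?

14

Bottom-up over the parse tree:
Each of the 4 symbol leaves contributes a 2-state fragment.
  d* = 4 states
  d*a = 5 states
  (d*a)* = 7 states
  (d*a)* ∪ c = 11 states
  ((d*a)* ∪ c)b = 12 states
  (((d*a)* ∪ c)b)+ = 14 states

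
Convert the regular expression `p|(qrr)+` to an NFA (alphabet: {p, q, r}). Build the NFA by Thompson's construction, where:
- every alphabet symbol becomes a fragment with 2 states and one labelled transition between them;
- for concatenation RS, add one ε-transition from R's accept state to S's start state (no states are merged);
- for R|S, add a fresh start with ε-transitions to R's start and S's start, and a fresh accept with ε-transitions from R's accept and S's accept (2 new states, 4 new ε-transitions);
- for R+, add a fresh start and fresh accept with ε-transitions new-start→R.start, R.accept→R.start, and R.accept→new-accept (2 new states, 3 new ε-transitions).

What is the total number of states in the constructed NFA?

12

Per subexpression:
Each of the 4 symbol leaves contributes a 2-state fragment.
  qrr = 6 states
  (qrr)+ = 8 states
  p|(qrr)+ = 12 states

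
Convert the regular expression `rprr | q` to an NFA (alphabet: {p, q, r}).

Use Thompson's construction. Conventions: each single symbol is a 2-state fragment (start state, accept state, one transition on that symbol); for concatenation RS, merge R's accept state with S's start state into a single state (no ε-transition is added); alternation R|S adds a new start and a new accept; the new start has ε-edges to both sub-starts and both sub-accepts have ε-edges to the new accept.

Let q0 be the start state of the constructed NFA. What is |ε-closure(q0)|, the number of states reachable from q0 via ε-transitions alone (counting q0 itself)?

Let C(F) = |ε-closure(F.start)| within fragment F, and note whether F accepts ε. Symbol fragments have C = 1 and do not accept ε. Then:
  rprr : same as the first factor's closure: C = 1
  rprr | q : C = 1 + 1 + 1 = 3 (the new accept is not ε-reachable since no branch accepts ε)

3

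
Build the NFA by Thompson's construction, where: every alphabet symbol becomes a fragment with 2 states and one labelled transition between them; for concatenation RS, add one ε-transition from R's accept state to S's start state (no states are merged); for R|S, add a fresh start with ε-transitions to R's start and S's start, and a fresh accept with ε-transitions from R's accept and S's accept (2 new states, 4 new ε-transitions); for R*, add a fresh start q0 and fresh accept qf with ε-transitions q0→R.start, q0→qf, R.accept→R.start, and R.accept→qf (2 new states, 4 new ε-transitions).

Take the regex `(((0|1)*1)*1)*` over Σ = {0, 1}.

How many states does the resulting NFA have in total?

16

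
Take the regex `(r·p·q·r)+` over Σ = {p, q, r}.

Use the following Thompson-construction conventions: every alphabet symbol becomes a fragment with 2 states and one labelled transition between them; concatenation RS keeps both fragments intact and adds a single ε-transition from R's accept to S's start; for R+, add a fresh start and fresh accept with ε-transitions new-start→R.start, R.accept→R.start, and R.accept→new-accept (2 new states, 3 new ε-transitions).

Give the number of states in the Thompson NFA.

10

By structural recursion:
Each of the 4 symbol leaves contributes a 2-state fragment.
  r·p·q·r → 8 states
  (r·p·q·r)+ → 10 states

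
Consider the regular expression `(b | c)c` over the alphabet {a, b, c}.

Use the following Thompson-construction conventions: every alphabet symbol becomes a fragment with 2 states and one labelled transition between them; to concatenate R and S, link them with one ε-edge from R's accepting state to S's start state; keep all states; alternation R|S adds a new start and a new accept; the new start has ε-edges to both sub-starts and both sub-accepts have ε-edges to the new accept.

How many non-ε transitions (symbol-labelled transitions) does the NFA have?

3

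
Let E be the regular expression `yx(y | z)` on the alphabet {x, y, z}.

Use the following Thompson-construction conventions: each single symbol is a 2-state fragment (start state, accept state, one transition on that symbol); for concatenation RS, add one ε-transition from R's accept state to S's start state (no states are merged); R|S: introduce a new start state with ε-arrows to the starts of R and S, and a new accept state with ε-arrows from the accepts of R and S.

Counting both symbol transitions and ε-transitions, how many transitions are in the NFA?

10

By structural recursion:
Each of the 4 symbol leaves contributes 1 transition (1 symbol, 0 ε).
  y | z = 6 transitions (2 symbol, 4 ε)
  yx(y | z) = 10 transitions (4 symbol, 6 ε)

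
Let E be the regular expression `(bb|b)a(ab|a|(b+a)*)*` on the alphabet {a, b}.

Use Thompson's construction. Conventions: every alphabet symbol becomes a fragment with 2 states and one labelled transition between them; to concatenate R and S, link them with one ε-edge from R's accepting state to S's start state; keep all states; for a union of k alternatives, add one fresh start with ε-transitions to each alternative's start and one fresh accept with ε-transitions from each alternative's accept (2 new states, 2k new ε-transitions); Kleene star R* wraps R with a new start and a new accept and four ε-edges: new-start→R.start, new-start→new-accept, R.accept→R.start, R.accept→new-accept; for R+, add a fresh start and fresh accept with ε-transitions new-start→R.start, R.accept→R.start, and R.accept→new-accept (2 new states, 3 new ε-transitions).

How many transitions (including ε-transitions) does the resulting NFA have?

Recursing over subexpressions:
Each of the 9 symbol leaves contributes 1 transition (1 symbol, 0 ε).
  bb — 3 transitions (2 symbol, 1 ε)
  bb|b — 8 transitions (3 symbol, 5 ε)
  ab — 3 transitions (2 symbol, 1 ε)
  b+ — 4 transitions (1 symbol, 3 ε)
  b+a — 6 transitions (2 symbol, 4 ε)
  (b+a)* — 10 transitions (2 symbol, 8 ε)
  ab|a|(b+a)* — 20 transitions (5 symbol, 15 ε)
  (ab|a|(b+a)*)* — 24 transitions (5 symbol, 19 ε)
  (bb|b)a(ab|a|(b+a)*)* — 35 transitions (9 symbol, 26 ε)

35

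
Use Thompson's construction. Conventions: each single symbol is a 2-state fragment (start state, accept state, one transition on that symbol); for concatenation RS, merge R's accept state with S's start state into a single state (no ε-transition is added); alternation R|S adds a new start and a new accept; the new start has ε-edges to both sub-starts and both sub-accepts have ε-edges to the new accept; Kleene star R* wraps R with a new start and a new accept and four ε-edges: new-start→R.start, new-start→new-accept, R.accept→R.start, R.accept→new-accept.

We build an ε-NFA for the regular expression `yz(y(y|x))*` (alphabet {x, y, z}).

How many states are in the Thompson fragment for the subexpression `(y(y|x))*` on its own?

9

Fragment for `(y(y|x))*`:
Each of the 3 symbol leaves contributes a 2-state fragment.
  y|x = 6 states
  y(y|x) = 7 states
  (y(y|x))* = 9 states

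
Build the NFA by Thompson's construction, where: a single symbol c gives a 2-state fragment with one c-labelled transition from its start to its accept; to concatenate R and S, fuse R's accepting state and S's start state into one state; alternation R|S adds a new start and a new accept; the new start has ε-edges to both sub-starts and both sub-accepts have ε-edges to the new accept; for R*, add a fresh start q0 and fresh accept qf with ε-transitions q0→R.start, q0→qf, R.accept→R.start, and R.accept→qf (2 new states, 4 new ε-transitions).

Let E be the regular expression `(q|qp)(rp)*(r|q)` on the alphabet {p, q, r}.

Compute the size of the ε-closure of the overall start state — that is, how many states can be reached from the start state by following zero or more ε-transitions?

Compute the ε-closure size of each fragment's start state recursively; a symbol fragment's start has no outgoing ε-edge, so its closure is just itself (size 1).
  qp : same as the first factor's closure: |closure| = 1
  q|qp : new start ε-reaches every alternative's start; none of them accept ε, so the new accept is not reached: |closure| = 1 + 1 + 1 = 3
  rp : same as the first factor's closure: |closure| = 1
  (rp)* : new start has ε-edges to the inner start and to the new accept, so |closure| = 2 + 1 = 3
  r|q : new start ε-reaches every alternative's start; none of them accept ε, so the new accept is not reached: |closure| = 1 + 1 + 1 = 3
  (q|qp)(rp)*(r|q) : same as the first factor's closure: |closure| = 3

3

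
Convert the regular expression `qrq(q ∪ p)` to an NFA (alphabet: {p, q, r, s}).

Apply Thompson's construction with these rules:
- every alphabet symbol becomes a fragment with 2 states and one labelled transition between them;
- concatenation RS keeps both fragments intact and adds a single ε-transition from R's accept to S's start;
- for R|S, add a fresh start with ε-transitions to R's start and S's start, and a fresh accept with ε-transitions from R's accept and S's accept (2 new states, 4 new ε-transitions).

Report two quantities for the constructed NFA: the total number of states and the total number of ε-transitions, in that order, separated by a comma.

Building bottom-up:
Each of the 5 symbol leaves contributes 2 states and 0 ε-transitions.
  q ∪ p = 6 states, 4 ε-transitions
  qrq(q ∪ p) = 12 states, 7 ε-transitions

12, 7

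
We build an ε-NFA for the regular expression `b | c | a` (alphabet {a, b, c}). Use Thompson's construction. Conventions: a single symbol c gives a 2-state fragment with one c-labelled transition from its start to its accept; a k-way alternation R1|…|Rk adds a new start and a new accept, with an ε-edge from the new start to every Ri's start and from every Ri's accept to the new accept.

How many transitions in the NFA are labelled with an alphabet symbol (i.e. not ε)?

3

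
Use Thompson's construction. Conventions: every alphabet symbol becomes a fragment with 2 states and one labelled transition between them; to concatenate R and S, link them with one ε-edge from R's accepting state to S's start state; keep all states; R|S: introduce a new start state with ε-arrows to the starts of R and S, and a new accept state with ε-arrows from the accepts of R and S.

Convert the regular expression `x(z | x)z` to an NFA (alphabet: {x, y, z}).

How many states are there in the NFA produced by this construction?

10

Building bottom-up:
Each of the 4 symbol leaves contributes a 2-state fragment.
  z | x — 6 states
  x(z | x)z — 10 states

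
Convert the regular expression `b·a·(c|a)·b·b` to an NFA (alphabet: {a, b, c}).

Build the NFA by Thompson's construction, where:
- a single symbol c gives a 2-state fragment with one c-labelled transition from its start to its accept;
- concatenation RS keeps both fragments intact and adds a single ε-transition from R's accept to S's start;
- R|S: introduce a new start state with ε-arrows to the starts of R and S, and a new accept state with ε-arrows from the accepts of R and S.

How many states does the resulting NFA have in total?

14

Recursing over subexpressions:
Each of the 6 symbol leaves contributes a 2-state fragment.
  c|a : 6 states
  b·a·(c|a)·b·b : 14 states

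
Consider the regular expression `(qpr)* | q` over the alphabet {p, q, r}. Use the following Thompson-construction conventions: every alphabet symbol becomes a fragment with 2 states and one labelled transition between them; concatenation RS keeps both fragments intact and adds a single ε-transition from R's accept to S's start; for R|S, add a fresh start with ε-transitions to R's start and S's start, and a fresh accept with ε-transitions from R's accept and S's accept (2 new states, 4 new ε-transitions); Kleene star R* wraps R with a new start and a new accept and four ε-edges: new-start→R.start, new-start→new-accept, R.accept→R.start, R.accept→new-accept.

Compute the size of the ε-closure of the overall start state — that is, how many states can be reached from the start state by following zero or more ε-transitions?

6

Let C(F) = |ε-closure(F.start)| within fragment F, and note whether F accepts ε. Symbol fragments have C = 1 and do not accept ε. Then:
  qpr : same as the first factor's closure: |ε-closure| = 1
  (qpr)* : new start has ε-edges to the inner start and to the new accept, so |ε-closure| = 2 + 1 = 3
  (qpr)* | q : |ε-closure| = 1 (new start) + (3 + 1) + 1 (new accept, since some branch ε-reaches its own accept) = 6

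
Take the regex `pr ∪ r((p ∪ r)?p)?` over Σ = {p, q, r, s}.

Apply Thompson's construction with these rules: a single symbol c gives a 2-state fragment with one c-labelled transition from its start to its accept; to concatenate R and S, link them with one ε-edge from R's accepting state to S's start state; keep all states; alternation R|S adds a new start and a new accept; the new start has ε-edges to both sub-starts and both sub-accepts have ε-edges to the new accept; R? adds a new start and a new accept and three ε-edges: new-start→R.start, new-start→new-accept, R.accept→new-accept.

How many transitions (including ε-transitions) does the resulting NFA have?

23

Per subexpression:
Each of the 6 symbol leaves contributes 1 transition (1 symbol, 0 ε).
  pr — 3 transitions (2 symbol, 1 ε)
  p ∪ r — 6 transitions (2 symbol, 4 ε)
  (p ∪ r)? — 9 transitions (2 symbol, 7 ε)
  (p ∪ r)?p — 11 transitions (3 symbol, 8 ε)
  ((p ∪ r)?p)? — 14 transitions (3 symbol, 11 ε)
  r((p ∪ r)?p)? — 16 transitions (4 symbol, 12 ε)
  pr ∪ r((p ∪ r)?p)? — 23 transitions (6 symbol, 17 ε)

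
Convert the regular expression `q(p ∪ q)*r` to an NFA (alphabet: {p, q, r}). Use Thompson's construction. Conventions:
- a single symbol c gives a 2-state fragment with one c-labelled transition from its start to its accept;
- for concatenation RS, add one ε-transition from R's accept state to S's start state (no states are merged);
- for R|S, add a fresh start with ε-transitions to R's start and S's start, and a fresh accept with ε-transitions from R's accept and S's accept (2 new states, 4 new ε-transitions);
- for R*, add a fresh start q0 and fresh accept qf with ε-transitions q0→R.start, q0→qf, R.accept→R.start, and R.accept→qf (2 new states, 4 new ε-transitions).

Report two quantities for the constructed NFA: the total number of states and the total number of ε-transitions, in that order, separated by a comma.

12, 10

Building bottom-up:
Each of the 4 symbol leaves contributes 2 states and 0 ε-transitions.
  p ∪ q : 6 states, 4 ε-transitions
  (p ∪ q)* : 8 states, 8 ε-transitions
  q(p ∪ q)*r : 12 states, 10 ε-transitions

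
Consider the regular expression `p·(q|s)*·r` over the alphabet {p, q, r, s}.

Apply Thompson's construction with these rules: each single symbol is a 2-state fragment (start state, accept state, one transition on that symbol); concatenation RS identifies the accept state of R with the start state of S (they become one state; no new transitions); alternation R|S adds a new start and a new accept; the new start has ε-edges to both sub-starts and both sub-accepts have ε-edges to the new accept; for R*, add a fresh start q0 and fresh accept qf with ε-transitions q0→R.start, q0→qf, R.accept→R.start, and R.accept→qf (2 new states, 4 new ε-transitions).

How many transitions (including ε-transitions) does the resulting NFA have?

12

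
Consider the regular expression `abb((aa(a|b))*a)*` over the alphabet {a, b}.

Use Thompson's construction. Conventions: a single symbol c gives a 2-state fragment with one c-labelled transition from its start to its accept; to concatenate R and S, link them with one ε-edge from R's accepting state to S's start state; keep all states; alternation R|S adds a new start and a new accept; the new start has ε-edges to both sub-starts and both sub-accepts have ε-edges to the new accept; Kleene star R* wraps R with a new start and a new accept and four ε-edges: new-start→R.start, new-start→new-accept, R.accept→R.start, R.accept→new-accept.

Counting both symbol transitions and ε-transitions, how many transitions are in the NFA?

26

By structural recursion:
Each of the 8 symbol leaves contributes 1 transition (1 symbol, 0 ε).
  a|b = 6 transitions (2 symbol, 4 ε)
  aa(a|b) = 10 transitions (4 symbol, 6 ε)
  (aa(a|b))* = 14 transitions (4 symbol, 10 ε)
  (aa(a|b))*a = 16 transitions (5 symbol, 11 ε)
  ((aa(a|b))*a)* = 20 transitions (5 symbol, 15 ε)
  abb((aa(a|b))*a)* = 26 transitions (8 symbol, 18 ε)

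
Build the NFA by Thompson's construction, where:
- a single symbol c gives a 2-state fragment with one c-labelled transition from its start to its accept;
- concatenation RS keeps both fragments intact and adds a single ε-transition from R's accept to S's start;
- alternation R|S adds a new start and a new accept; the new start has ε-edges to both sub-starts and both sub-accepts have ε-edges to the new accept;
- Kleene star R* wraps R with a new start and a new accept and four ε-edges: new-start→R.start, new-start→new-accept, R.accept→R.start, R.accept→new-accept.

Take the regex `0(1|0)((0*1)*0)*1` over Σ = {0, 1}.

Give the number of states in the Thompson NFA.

Bottom-up over the parse tree:
Each of the 7 symbol leaves contributes a 2-state fragment.
  1|0 : 6 states
  0* : 4 states
  0*1 : 6 states
  (0*1)* : 8 states
  (0*1)*0 : 10 states
  ((0*1)*0)* : 12 states
  0(1|0)((0*1)*0)*1 : 22 states

22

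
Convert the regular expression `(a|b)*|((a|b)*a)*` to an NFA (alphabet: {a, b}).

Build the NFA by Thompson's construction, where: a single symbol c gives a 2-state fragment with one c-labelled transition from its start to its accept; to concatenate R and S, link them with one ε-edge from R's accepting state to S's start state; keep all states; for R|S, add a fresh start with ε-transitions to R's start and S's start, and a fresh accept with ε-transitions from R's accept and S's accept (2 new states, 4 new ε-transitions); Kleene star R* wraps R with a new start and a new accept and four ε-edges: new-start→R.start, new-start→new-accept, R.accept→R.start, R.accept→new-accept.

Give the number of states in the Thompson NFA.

22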